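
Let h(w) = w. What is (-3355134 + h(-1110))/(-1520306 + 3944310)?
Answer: -839061/606001 ≈ -1.3846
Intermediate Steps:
(-3355134 + h(-1110))/(-1520306 + 3944310) = (-3355134 - 1110)/(-1520306 + 3944310) = -3356244/2424004 = -3356244*1/2424004 = -839061/606001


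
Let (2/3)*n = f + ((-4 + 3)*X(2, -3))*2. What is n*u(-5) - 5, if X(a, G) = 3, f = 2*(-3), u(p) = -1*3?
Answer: 49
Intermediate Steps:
u(p) = -3
f = -6
n = -18 (n = 3*(-6 + ((-4 + 3)*3)*2)/2 = 3*(-6 - 1*3*2)/2 = 3*(-6 - 3*2)/2 = 3*(-6 - 6)/2 = (3/2)*(-12) = -18)
n*u(-5) - 5 = -18*(-3) - 5 = 54 - 5 = 49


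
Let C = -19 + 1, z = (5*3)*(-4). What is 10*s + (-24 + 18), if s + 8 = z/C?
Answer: -158/3 ≈ -52.667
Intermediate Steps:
z = -60 (z = 15*(-4) = -60)
C = -18
s = -14/3 (s = -8 - 60/(-18) = -8 - 60*(-1/18) = -8 + 10/3 = -14/3 ≈ -4.6667)
10*s + (-24 + 18) = 10*(-14/3) + (-24 + 18) = -140/3 - 6 = -158/3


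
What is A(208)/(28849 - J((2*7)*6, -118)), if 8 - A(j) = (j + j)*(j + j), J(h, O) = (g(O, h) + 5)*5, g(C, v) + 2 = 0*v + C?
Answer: -21631/3678 ≈ -5.8812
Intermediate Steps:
g(C, v) = -2 + C (g(C, v) = -2 + (0*v + C) = -2 + (0 + C) = -2 + C)
J(h, O) = 15 + 5*O (J(h, O) = ((-2 + O) + 5)*5 = (3 + O)*5 = 15 + 5*O)
A(j) = 8 - 4*j² (A(j) = 8 - (j + j)*(j + j) = 8 - 2*j*2*j = 8 - 4*j²)
A(208)/(28849 - J((2*7)*6, -118)) = (8 - 4*208²)/(28849 - (15 + 5*(-118))) = (8 - 4*43264)/(28849 - (15 - 590)) = (8 - 173056)/(28849 - 1*(-575)) = -173048/(28849 + 575) = -173048/29424 = -173048*1/29424 = -21631/3678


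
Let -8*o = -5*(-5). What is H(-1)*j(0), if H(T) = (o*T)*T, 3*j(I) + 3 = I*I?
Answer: 25/8 ≈ 3.1250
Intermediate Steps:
o = -25/8 (o = -(-5)*(-5)/8 = -⅛*25 = -25/8 ≈ -3.1250)
j(I) = -1 + I²/3 (j(I) = -1 + (I*I)/3 = -1 + I²/3)
H(T) = -25*T²/8 (H(T) = (-25*T/8)*T = -25*T²/8)
H(-1)*j(0) = (-25/8*(-1)²)*(-1 + (⅓)*0²) = (-25/8*1)*(-1 + (⅓)*0) = -25*(-1 + 0)/8 = -25/8*(-1) = 25/8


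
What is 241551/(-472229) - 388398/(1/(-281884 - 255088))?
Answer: 98487537580636473/472229 ≈ 2.0856e+11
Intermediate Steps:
241551/(-472229) - 388398/(1/(-281884 - 255088)) = 241551*(-1/472229) - 388398/(1/(-536972)) = -241551/472229 - 388398/(-1/536972) = -241551/472229 - 388398*(-536972) = -241551/472229 + 208558850856 = 98487537580636473/472229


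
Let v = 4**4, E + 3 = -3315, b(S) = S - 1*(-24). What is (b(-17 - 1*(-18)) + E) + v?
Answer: -3037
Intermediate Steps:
b(S) = 24 + S (b(S) = S + 24 = 24 + S)
E = -3318 (E = -3 - 3315 = -3318)
v = 256
(b(-17 - 1*(-18)) + E) + v = ((24 + (-17 - 1*(-18))) - 3318) + 256 = ((24 + (-17 + 18)) - 3318) + 256 = ((24 + 1) - 3318) + 256 = (25 - 3318) + 256 = -3293 + 256 = -3037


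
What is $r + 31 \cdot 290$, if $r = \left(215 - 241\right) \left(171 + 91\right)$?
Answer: $2178$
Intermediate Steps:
$r = -6812$ ($r = \left(-26\right) 262 = -6812$)
$r + 31 \cdot 290 = -6812 + 31 \cdot 290 = -6812 + 8990 = 2178$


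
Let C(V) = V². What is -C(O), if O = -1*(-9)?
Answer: -81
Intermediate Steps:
O = 9
-C(O) = -1*9² = -1*81 = -81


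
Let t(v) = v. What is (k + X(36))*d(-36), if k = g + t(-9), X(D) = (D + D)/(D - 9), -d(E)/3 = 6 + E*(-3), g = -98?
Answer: 35682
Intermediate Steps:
d(E) = -18 + 9*E (d(E) = -3*(6 + E*(-3)) = -3*(6 - 3*E) = -18 + 9*E)
X(D) = 2*D/(-9 + D) (X(D) = (2*D)/(-9 + D) = 2*D/(-9 + D))
k = -107 (k = -98 - 9 = -107)
(k + X(36))*d(-36) = (-107 + 2*36/(-9 + 36))*(-18 + 9*(-36)) = (-107 + 2*36/27)*(-18 - 324) = (-107 + 2*36*(1/27))*(-342) = (-107 + 8/3)*(-342) = -313/3*(-342) = 35682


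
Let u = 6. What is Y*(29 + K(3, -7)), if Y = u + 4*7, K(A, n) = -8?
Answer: 714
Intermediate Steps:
Y = 34 (Y = 6 + 4*7 = 6 + 28 = 34)
Y*(29 + K(3, -7)) = 34*(29 - 8) = 34*21 = 714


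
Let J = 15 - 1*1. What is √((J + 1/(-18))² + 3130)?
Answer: √1077121/18 ≈ 57.658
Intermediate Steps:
J = 14 (J = 15 - 1 = 14)
√((J + 1/(-18))² + 3130) = √((14 + 1/(-18))² + 3130) = √((14 - 1/18)² + 3130) = √((251/18)² + 3130) = √(63001/324 + 3130) = √(1077121/324) = √1077121/18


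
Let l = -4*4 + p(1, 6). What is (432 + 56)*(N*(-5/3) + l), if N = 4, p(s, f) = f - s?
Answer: -25864/3 ≈ -8621.3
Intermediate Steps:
l = -11 (l = -4*4 + (6 - 1*1) = -16 + (6 - 1) = -16 + 5 = -11)
(432 + 56)*(N*(-5/3) + l) = (432 + 56)*(4*(-5/3) - 11) = 488*(4*(-5*1/3) - 11) = 488*(4*(-5/3) - 11) = 488*(-20/3 - 11) = 488*(-53/3) = -25864/3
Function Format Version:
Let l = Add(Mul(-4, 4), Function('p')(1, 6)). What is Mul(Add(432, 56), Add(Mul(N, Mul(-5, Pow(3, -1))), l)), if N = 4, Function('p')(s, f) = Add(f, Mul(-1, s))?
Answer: Rational(-25864, 3) ≈ -8621.3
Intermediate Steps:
l = -11 (l = Add(Mul(-4, 4), Add(6, Mul(-1, 1))) = Add(-16, Add(6, -1)) = Add(-16, 5) = -11)
Mul(Add(432, 56), Add(Mul(N, Mul(-5, Pow(3, -1))), l)) = Mul(Add(432, 56), Add(Mul(4, Mul(-5, Pow(3, -1))), -11)) = Mul(488, Add(Mul(4, Mul(-5, Rational(1, 3))), -11)) = Mul(488, Add(Mul(4, Rational(-5, 3)), -11)) = Mul(488, Add(Rational(-20, 3), -11)) = Mul(488, Rational(-53, 3)) = Rational(-25864, 3)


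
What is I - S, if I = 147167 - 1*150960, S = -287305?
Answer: 283512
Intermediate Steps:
I = -3793 (I = 147167 - 150960 = -3793)
I - S = -3793 - 1*(-287305) = -3793 + 287305 = 283512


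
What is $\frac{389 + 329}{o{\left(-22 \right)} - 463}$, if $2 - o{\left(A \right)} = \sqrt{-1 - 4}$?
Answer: $- \frac{165499}{106263} + \frac{359 i \sqrt{5}}{106263} \approx -1.5574 + 0.0075544 i$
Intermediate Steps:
$o{\left(A \right)} = 2 - i \sqrt{5}$ ($o{\left(A \right)} = 2 - \sqrt{-1 - 4} = 2 - \sqrt{-5} = 2 - i \sqrt{5}$)
$\frac{389 + 329}{o{\left(-22 \right)} - 463} = \frac{389 + 329}{\left(2 - i \sqrt{5}\right) - 463} = \frac{718}{-461 - i \sqrt{5}}$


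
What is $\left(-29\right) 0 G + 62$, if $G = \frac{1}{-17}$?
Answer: $62$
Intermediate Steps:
$G = - \frac{1}{17} \approx -0.058824$
$\left(-29\right) 0 G + 62 = \left(-29\right) 0 \left(- \frac{1}{17}\right) + 62 = 0 \left(- \frac{1}{17}\right) + 62 = 0 + 62 = 62$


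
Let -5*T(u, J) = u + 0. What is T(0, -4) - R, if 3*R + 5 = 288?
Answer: -283/3 ≈ -94.333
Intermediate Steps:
T(u, J) = -u/5 (T(u, J) = -(u + 0)/5 = -u/5)
R = 283/3 (R = -5/3 + (⅓)*288 = -5/3 + 96 = 283/3 ≈ 94.333)
T(0, -4) - R = -⅕*0 - 1*283/3 = 0 - 283/3 = -283/3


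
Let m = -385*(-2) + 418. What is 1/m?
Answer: 1/1188 ≈ 0.00084175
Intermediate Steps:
m = 1188 (m = 770 + 418 = 1188)
1/m = 1/1188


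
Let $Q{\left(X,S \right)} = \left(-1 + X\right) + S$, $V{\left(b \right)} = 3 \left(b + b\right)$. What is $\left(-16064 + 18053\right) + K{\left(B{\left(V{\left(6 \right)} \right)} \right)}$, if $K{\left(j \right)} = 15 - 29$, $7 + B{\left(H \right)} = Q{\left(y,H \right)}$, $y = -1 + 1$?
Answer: $1975$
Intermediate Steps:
$y = 0$
$V{\left(b \right)} = 6 b$ ($V{\left(b \right)} = 3 \cdot 2 b = 6 b$)
$Q{\left(X,S \right)} = -1 + S + X$
$B{\left(H \right)} = -8 + H$ ($B{\left(H \right)} = -7 + \left(-1 + H + 0\right) = -7 + \left(-1 + H\right) = -8 + H$)
$K{\left(j \right)} = -14$ ($K{\left(j \right)} = 15 - 29 = -14$)
$\left(-16064 + 18053\right) + K{\left(B{\left(V{\left(6 \right)} \right)} \right)} = \left(-16064 + 18053\right) - 14 = 1989 - 14 = 1975$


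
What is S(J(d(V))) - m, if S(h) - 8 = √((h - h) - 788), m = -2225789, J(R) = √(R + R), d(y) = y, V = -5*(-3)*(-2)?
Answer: 2225797 + 2*I*√197 ≈ 2.2258e+6 + 28.071*I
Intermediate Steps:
V = -30 (V = 15*(-2) = -30)
J(R) = √2*√R (J(R) = √(2*R) = √2*√R)
S(h) = 8 + 2*I*√197 (S(h) = 8 + √((h - h) - 788) = 8 + √(0 - 788) = 8 + √(-788) = 8 + 2*I*√197)
S(J(d(V))) - m = (8 + 2*I*√197) - 1*(-2225789) = (8 + 2*I*√197) + 2225789 = 2225797 + 2*I*√197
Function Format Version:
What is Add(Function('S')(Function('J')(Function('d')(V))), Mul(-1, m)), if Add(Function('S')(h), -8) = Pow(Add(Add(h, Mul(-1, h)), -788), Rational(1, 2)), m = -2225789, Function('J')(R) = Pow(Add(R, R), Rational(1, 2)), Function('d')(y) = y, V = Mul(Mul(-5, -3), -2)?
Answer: Add(2225797, Mul(2, I, Pow(197, Rational(1, 2)))) ≈ Add(2.2258e+6, Mul(28.071, I))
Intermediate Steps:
V = -30 (V = Mul(15, -2) = -30)
Function('J')(R) = Mul(Pow(2, Rational(1, 2)), Pow(R, Rational(1, 2))) (Function('J')(R) = Pow(Mul(2, R), Rational(1, 2)) = Mul(Pow(2, Rational(1, 2)), Pow(R, Rational(1, 2))))
Function('S')(h) = Add(8, Mul(2, I, Pow(197, Rational(1, 2)))) (Function('S')(h) = Add(8, Pow(Add(Add(h, Mul(-1, h)), -788), Rational(1, 2))) = Add(8, Pow(Add(0, -788), Rational(1, 2))) = Add(8, Pow(-788, Rational(1, 2))) = Add(8, Mul(2, I, Pow(197, Rational(1, 2)))))
Add(Function('S')(Function('J')(Function('d')(V))), Mul(-1, m)) = Add(Add(8, Mul(2, I, Pow(197, Rational(1, 2)))), Mul(-1, -2225789)) = Add(Add(8, Mul(2, I, Pow(197, Rational(1, 2)))), 2225789) = Add(2225797, Mul(2, I, Pow(197, Rational(1, 2))))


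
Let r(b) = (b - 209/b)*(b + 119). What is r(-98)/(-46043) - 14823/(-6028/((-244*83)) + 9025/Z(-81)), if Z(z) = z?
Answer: 1959896062081959/14687742599908 ≈ 133.44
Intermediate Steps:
r(b) = (119 + b)*(b - 209/b) (r(b) = (b - 209/b)*(119 + b) = (119 + b)*(b - 209/b))
r(-98)/(-46043) - 14823/(-6028/((-244*83)) + 9025/Z(-81)) = (-209 + (-98)² - 24871/(-98) + 119*(-98))/(-46043) - 14823/(-6028/((-244*83)) + 9025/(-81)) = (-209 + 9604 - 24871*(-1/98) - 11662)*(-1/46043) - 14823/(-6028/(-20252) + 9025*(-1/81)) = (-209 + 9604 + 3553/14 - 11662)*(-1/46043) - 14823/(-6028*(-1/20252) - 9025/81) = -28185/14*(-1/46043) - 14823/(1507/5063 - 9025/81) = 28185/644602 - 14823/(-45571508/410103) = 28185/644602 - 14823*(-410103/45571508) = 28185/644602 + 6078956769/45571508 = 1959896062081959/14687742599908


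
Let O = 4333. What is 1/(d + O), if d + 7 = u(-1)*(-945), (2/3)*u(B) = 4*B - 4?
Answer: 1/15666 ≈ 6.3833e-5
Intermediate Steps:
u(B) = -6 + 6*B (u(B) = 3*(4*B - 4)/2 = 3*(-4 + 4*B)/2 = -6 + 6*B)
d = 11333 (d = -7 + (-6 + 6*(-1))*(-945) = -7 + (-6 - 6)*(-945) = -7 - 12*(-945) = -7 + 11340 = 11333)
1/(d + O) = 1/(11333 + 4333) = 1/15666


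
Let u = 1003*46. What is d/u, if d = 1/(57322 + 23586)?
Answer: 1/3732933304 ≈ 2.6789e-10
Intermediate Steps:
d = 1/80908 ≈ 1.2360e-5
u = 46138
d/u = (1/80908)/46138 = (1/80908)*(1/46138) = 1/3732933304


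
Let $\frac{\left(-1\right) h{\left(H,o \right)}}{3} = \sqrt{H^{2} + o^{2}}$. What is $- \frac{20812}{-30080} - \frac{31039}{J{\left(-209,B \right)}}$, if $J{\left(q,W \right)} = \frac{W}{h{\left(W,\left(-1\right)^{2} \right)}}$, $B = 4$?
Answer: $\frac{5203}{7520} + \frac{93117 \sqrt{17}}{4} \approx 95984.0$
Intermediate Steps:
$h{\left(H,o \right)} = - 3 \sqrt{H^{2} + o^{2}}$
$J{\left(q,W \right)} = - \frac{W}{3 \sqrt{1 + W^{2}}}$ ($J{\left(q,W \right)} = \frac{W}{\left(-3\right) \sqrt{W^{2} + \left(\left(-1\right)^{2}\right)^{2}}} = \frac{W}{\left(-3\right) \sqrt{W^{2} + 1^{2}}} = \frac{W}{\left(-3\right) \sqrt{W^{2} + 1}} = \frac{W}{\left(-3\right) \sqrt{1 + W^{2}}} = W \left(- \frac{1}{3 \sqrt{1 + W^{2}}}\right) = - \frac{W}{3 \sqrt{1 + W^{2}}}$)
$- \frac{20812}{-30080} - \frac{31039}{J{\left(-209,B \right)}} = - \frac{20812}{-30080} - \frac{31039}{\left(- \frac{1}{3}\right) 4 \frac{1}{\sqrt{1 + 4^{2}}}} = \left(-20812\right) \left(- \frac{1}{30080}\right) - \frac{31039}{\left(- \frac{1}{3}\right) 4 \frac{1}{\sqrt{1 + 16}}} = \frac{5203}{7520} - \frac{31039}{\left(- \frac{1}{3}\right) 4 \frac{1}{\sqrt{17}}} = \frac{5203}{7520} - \frac{31039}{\left(- \frac{1}{3}\right) 4 \frac{\sqrt{17}}{17}} = \frac{5203}{7520} - \frac{31039}{\left(- \frac{4}{51}\right) \sqrt{17}} = \frac{5203}{7520} - 31039 \left(- \frac{3 \sqrt{17}}{4}\right) = \frac{5203}{7520} + \frac{93117 \sqrt{17}}{4}$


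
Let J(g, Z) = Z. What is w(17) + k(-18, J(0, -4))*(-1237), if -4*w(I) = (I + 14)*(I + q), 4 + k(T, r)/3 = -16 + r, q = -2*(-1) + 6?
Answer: 355481/4 ≈ 88870.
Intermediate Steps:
q = 8 (q = 2 + 6 = 8)
k(T, r) = -60 + 3*r (k(T, r) = -12 + 3*(-16 + r) = -12 + (-48 + 3*r) = -60 + 3*r)
w(I) = -(8 + I)*(14 + I)/4 (w(I) = -(I + 14)*(I + 8)/4 = -(14 + I)*(8 + I)/4 = -(8 + I)*(14 + I)/4)
w(17) + k(-18, J(0, -4))*(-1237) = (-28 - 11/2*17 - ¼*17²) + (-60 + 3*(-4))*(-1237) = (-28 - 187/2 - ¼*289) + (-60 - 12)*(-1237) = (-28 - 187/2 - 289/4) - 72*(-1237) = -775/4 + 89064 = 355481/4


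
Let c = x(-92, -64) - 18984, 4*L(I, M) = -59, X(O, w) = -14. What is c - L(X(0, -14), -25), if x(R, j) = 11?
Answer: -75833/4 ≈ -18958.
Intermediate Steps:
L(I, M) = -59/4 (L(I, M) = (1/4)*(-59) = -59/4)
c = -18973 (c = 11 - 18984 = -18973)
c - L(X(0, -14), -25) = -18973 - 1*(-59/4) = -18973 + 59/4 = -75833/4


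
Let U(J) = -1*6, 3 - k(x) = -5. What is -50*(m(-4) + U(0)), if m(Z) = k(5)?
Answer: -100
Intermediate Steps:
k(x) = 8 (k(x) = 3 - 1*(-5) = 3 + 5 = 8)
m(Z) = 8
U(J) = -6
-50*(m(-4) + U(0)) = -50*(8 - 6) = -50*2 = -100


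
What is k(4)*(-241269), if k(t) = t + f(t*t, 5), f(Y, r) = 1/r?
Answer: -5066649/5 ≈ -1.0133e+6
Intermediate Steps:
k(t) = ⅕ + t (k(t) = t + 1/5 = t + ⅕ = ⅕ + t)
k(4)*(-241269) = (⅕ + 4)*(-241269) = (21/5)*(-241269) = -5066649/5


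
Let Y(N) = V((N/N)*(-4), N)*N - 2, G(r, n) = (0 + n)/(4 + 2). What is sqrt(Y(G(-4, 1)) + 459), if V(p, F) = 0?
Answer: sqrt(457) ≈ 21.378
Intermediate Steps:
G(r, n) = n/6
Y(N) = -2 (Y(N) = 0*N - 2 = 0 - 2 = -2)
sqrt(Y(G(-4, 1)) + 459) = sqrt(-2 + 459) = sqrt(457)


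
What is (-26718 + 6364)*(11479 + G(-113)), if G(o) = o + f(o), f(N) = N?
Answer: -229043562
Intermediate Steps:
G(o) = 2*o (G(o) = o + o = 2*o)
(-26718 + 6364)*(11479 + G(-113)) = (-26718 + 6364)*(11479 + 2*(-113)) = -20354*(11479 - 226) = -20354*11253 = -229043562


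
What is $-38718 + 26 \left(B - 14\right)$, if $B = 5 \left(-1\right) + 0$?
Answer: $-39212$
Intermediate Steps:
$B = -5$ ($B = -5 + 0 = -5$)
$-38718 + 26 \left(B - 14\right) = -38718 + 26 \left(-5 - 14\right) = -38718 + 26 \left(-19\right) = -38718 - 494 = -39212$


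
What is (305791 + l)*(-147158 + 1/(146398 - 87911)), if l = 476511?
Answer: -6733140279633390/58487 ≈ -1.1512e+11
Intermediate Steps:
(305791 + l)*(-147158 + 1/(146398 - 87911)) = (305791 + 476511)*(-147158 + 1/(146398 - 87911)) = 782302*(-147158 + 1/58487) = 782302*(-8606829945/58487) = -6733140279633390/58487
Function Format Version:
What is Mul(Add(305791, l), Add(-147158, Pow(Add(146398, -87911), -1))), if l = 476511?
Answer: Rational(-6733140279633390, 58487) ≈ -1.1512e+11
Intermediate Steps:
Mul(Add(305791, l), Add(-147158, Pow(Add(146398, -87911), -1))) = Mul(Add(305791, 476511), Add(-147158, Pow(Add(146398, -87911), -1))) = Mul(782302, Add(-147158, Pow(58487, -1))) = Mul(782302, Add(-147158, Rational(1, 58487))) = Mul(782302, Rational(-8606829945, 58487)) = Rational(-6733140279633390, 58487)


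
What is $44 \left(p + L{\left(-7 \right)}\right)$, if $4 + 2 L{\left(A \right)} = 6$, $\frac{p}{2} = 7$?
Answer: $660$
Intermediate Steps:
$p = 14$ ($p = 2 \cdot 7 = 14$)
$L{\left(A \right)} = 1$ ($L{\left(A \right)} = -2 + \frac{1}{2} \cdot 6 = -2 + 3 = 1$)
$44 \left(p + L{\left(-7 \right)}\right) = 44 \left(14 + 1\right) = 44 \cdot 15 = 660$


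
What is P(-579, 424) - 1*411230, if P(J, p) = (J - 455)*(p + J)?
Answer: -250960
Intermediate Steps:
P(J, p) = (-455 + J)*(J + p)
P(-579, 424) - 1*411230 = ((-579)² - 455*(-579) - 455*424 - 579*424) - 1*411230 = (335241 + 263445 - 192920 - 245496) - 411230 = 160270 - 411230 = -250960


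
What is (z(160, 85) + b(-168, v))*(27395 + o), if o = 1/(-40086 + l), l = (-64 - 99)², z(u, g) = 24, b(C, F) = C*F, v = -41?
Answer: 2559501255168/13517 ≈ 1.8935e+8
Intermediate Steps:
l = 26569 (l = (-163)² = 26569)
o = -1/13517 (o = 1/(-40086 + 26569) = 1/(-13517) = -1/13517 ≈ -7.3981e-5)
(z(160, 85) + b(-168, v))*(27395 + o) = (24 - 168*(-41))*(27395 - 1/13517) = (24 + 6888)*(370298214/13517) = 6912*(370298214/13517) = 2559501255168/13517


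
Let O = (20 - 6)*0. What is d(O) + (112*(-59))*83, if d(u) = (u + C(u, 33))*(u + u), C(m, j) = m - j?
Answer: -548464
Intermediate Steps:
O = 0 (O = 14*0 = 0)
d(u) = 2*u*(-33 + 2*u) (d(u) = (u + (u - 1*33))*(u + u) = (u + (u - 33))*(2*u) = (u + (-33 + u))*(2*u) = (-33 + 2*u)*(2*u) = 2*u*(-33 + 2*u))
d(O) + (112*(-59))*83 = 2*0*(-33 + 2*0) + (112*(-59))*83 = 2*0*(-33 + 0) - 6608*83 = 2*0*(-33) - 548464 = 0 - 548464 = -548464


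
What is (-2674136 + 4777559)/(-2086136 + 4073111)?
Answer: 701141/662325 ≈ 1.0586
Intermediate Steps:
(-2674136 + 4777559)/(-2086136 + 4073111) = 2103423/1986975 = 2103423*(1/1986975) = 701141/662325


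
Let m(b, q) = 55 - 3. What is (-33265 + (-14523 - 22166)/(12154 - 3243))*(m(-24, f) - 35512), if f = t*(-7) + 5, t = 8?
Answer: 553290039360/469 ≈ 1.1797e+9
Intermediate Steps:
f = -51 (f = 8*(-7) + 5 = -56 + 5 = -51)
m(b, q) = 52
(-33265 + (-14523 - 22166)/(12154 - 3243))*(m(-24, f) - 35512) = (-33265 + (-14523 - 22166)/(12154 - 3243))*(52 - 35512) = (-33265 - 36689/8911)*(-35460) = (-33265 - 36689*1/8911)*(-35460) = (-33265 - 1931/469)*(-35460) = -15603216/469*(-35460) = 553290039360/469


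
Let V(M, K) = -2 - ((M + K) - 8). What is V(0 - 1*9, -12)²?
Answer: 729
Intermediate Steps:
V(M, K) = 6 - K - M (V(M, K) = -2 - ((K + M) - 8) = -2 - (-8 + K + M) = -2 + (8 - K - M) = 6 - K - M)
V(0 - 1*9, -12)² = (6 - 1*(-12) - (0 - 1*9))² = (6 + 12 - (0 - 9))² = (6 + 12 - 1*(-9))² = (6 + 12 + 9)² = 27² = 729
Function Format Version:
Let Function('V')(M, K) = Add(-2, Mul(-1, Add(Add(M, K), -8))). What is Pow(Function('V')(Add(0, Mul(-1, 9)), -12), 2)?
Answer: 729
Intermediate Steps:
Function('V')(M, K) = Add(6, Mul(-1, K), Mul(-1, M)) (Function('V')(M, K) = Add(-2, Mul(-1, Add(Add(K, M), -8))) = Add(-2, Mul(-1, Add(-8, K, M))) = Add(-2, Add(8, Mul(-1, K), Mul(-1, M))) = Add(6, Mul(-1, K), Mul(-1, M)))
Pow(Function('V')(Add(0, Mul(-1, 9)), -12), 2) = Pow(Add(6, Mul(-1, -12), Mul(-1, Add(0, Mul(-1, 9)))), 2) = Pow(Add(6, 12, Mul(-1, Add(0, -9))), 2) = Pow(Add(6, 12, Mul(-1, -9)), 2) = Pow(Add(6, 12, 9), 2) = Pow(27, 2) = 729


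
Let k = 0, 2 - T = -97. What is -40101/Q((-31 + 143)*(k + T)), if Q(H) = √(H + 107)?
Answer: -40101*√11195/11195 ≈ -379.00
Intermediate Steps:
T = 99 (T = 2 - 1*(-97) = 2 + 97 = 99)
Q(H) = √(107 + H)
-40101/Q((-31 + 143)*(k + T)) = -40101/√(107 + (-31 + 143)*(0 + 99)) = -40101/√(107 + 112*99) = -40101/√(107 + 11088) = -40101*√11195/11195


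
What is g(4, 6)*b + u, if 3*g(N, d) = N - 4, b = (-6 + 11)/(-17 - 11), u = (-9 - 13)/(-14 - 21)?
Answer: 22/35 ≈ 0.62857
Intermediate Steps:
u = 22/35 (u = -22/(-35) = -22*(-1/35) = 22/35 ≈ 0.62857)
b = -5/28 (b = 5/(-28) = 5*(-1/28) = -5/28 ≈ -0.17857)
g(N, d) = -4/3 + N/3 (g(N, d) = (N - 4)/3 = (-4 + N)/3 = -4/3 + N/3)
g(4, 6)*b + u = (-4/3 + (⅓)*4)*(-5/28) + 22/35 = (-4/3 + 4/3)*(-5/28) + 22/35 = 0*(-5/28) + 22/35 = 0 + 22/35 = 22/35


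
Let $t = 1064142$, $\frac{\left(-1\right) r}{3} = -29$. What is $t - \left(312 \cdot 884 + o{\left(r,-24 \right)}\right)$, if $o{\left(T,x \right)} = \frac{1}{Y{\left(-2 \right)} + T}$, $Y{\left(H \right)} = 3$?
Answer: $\frac{70950059}{90} \approx 7.8833 \cdot 10^{5}$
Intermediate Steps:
$r = 87$ ($r = \left(-3\right) \left(-29\right) = 87$)
$o{\left(T,x \right)} = \frac{1}{3 + T}$
$t - \left(312 \cdot 884 + o{\left(r,-24 \right)}\right) = 1064142 - \left(312 \cdot 884 + \frac{1}{3 + 87}\right) = 1064142 - \left(275808 + \frac{1}{90}\right) = 1064142 - \frac{24822721}{90} = \frac{70950059}{90}$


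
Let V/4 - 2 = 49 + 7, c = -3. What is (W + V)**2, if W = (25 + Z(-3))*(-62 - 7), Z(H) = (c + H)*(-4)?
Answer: 9916201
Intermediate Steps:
V = 232 (V = 8 + 4*(49 + 7) = 8 + 4*56 = 8 + 224 = 232)
Z(H) = 12 - 4*H (Z(H) = (-3 + H)*(-4) = 12 - 4*H)
W = -3381 (W = (25 + (12 - 4*(-3)))*(-62 - 7) = (25 + (12 + 12))*(-69) = (25 + 24)*(-69) = 49*(-69) = -3381)
(W + V)**2 = (-3381 + 232)**2 = (-3149)**2 = 9916201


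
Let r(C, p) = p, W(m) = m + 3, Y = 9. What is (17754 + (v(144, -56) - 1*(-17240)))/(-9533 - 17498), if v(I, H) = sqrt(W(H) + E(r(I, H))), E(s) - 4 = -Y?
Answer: -34994/27031 - I*sqrt(58)/27031 ≈ -1.2946 - 0.00028174*I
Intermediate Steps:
W(m) = 3 + m
E(s) = -5 (E(s) = 4 - 1*9 = 4 - 9 = -5)
v(I, H) = sqrt(-2 + H) (v(I, H) = sqrt((3 + H) - 5) = sqrt(-2 + H))
(17754 + (v(144, -56) - 1*(-17240)))/(-9533 - 17498) = (17754 + (sqrt(-2 - 56) - 1*(-17240)))/(-9533 - 17498) = (17754 + (sqrt(-58) + 17240))/(-27031) = (17754 + (I*sqrt(58) + 17240))*(-1/27031) = (17754 + (17240 + I*sqrt(58)))*(-1/27031) = (34994 + I*sqrt(58))*(-1/27031) = -34994/27031 - I*sqrt(58)/27031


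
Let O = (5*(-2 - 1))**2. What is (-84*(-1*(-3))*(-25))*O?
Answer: 1417500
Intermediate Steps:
O = 225 (O = (5*(-3))**2 = (-15)**2 = 225)
(-84*(-1*(-3))*(-25))*O = -84*(-1*(-3))*(-25)*225 = -252*(-25)*225 = -84*(-75)*225 = 6300*225 = 1417500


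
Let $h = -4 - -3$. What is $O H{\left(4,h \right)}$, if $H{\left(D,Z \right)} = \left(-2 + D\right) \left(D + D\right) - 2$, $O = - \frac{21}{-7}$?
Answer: $42$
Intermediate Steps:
$h = -1$ ($h = -4 + 3 = -1$)
$O = 3$ ($O = \left(-21\right) \left(- \frac{1}{7}\right) = 3$)
$H{\left(D,Z \right)} = -2 + 2 D \left(-2 + D\right)$ ($H{\left(D,Z \right)} = \left(-2 + D\right) 2 D - 2 = 2 D \left(-2 + D\right) - 2 = -2 + 2 D \left(-2 + D\right)$)
$O H{\left(4,h \right)} = 3 \left(-2 - 16 + 2 \cdot 4^{2}\right) = 3 \left(-2 - 16 + 2 \cdot 16\right) = 3 \left(-2 - 16 + 32\right) = 3 \cdot 14 = 42$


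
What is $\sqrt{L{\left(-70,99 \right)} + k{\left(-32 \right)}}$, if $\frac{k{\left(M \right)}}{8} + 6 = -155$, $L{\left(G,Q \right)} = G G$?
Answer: $2 \sqrt{903} \approx 60.1$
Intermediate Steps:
$L{\left(G,Q \right)} = G^{2}$
$k{\left(M \right)} = -1288$ ($k{\left(M \right)} = -48 + 8 \left(-155\right) = -48 - 1240 = -1288$)
$\sqrt{L{\left(-70,99 \right)} + k{\left(-32 \right)}} = \sqrt{\left(-70\right)^{2} - 1288} = \sqrt{4900 - 1288} = \sqrt{3612} = 2 \sqrt{903}$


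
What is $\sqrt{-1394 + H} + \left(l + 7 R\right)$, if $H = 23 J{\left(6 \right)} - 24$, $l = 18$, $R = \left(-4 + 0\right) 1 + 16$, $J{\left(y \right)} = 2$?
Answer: $102 + 14 i \sqrt{7} \approx 102.0 + 37.041 i$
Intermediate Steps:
$R = 12$ ($R = \left(-4\right) 1 + 16 = -4 + 16 = 12$)
$H = 22$ ($H = 23 \cdot 2 - 24 = 46 - 24 = 22$)
$\sqrt{-1394 + H} + \left(l + 7 R\right) = \sqrt{-1394 + 22} + \left(18 + 7 \cdot 12\right) = \sqrt{-1372} + \left(18 + 84\right) = 14 i \sqrt{7} + 102 = 102 + 14 i \sqrt{7}$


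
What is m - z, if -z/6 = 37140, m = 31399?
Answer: 254239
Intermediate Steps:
z = -222840 (z = -6*37140 = -222840)
m - z = 31399 - 1*(-222840) = 31399 + 222840 = 254239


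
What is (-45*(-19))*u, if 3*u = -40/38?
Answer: -300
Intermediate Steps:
u = -20/57 (u = (-40/38)/3 = (-40*1/38)/3 = (⅓)*(-20/19) = -20/57 ≈ -0.35088)
(-45*(-19))*u = -45*(-19)*(-20/57) = 855*(-20/57) = -300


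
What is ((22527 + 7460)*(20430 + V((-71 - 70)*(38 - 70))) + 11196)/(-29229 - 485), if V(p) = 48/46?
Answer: -7045784313/341711 ≈ -20619.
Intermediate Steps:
V(p) = 24/23 (V(p) = 48*(1/46) = 24/23)
((22527 + 7460)*(20430 + V((-71 - 70)*(38 - 70))) + 11196)/(-29229 - 485) = ((22527 + 7460)*(20430 + 24/23) + 11196)/(-29229 - 485) = (29987*(469914/23) + 11196)/(-29714) = (14091311118/23 + 11196)*(-1/29714) = (14091568626/23)*(-1/29714) = -7045784313/341711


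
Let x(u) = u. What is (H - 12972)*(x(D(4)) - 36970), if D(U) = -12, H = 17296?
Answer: -159910168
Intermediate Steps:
(H - 12972)*(x(D(4)) - 36970) = (17296 - 12972)*(-12 - 36970) = 4324*(-36982) = -159910168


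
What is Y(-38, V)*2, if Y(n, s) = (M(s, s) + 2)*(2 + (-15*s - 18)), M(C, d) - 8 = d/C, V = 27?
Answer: -9262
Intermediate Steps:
M(C, d) = 8 + d/C
Y(n, s) = -176 - 165*s (Y(n, s) = ((8 + s/s) + 2)*(2 + (-15*s - 18)) = ((8 + 1) + 2)*(2 + (-18 - 15*s)) = (9 + 2)*(-16 - 15*s) = 11*(-16 - 15*s) = -176 - 165*s)
Y(-38, V)*2 = (-176 - 165*27)*2 = (-176 - 4455)*2 = -4631*2 = -9262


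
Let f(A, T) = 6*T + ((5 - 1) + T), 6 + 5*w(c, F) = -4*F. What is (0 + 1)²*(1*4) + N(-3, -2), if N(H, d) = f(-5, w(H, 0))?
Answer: -⅖ ≈ -0.40000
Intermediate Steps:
w(c, F) = -6/5 - 4*F/5 (w(c, F) = -6/5 + (-4*F)/5 = -6/5 - 4*F/5)
f(A, T) = 4 + 7*T (f(A, T) = 6*T + (4 + T) = 4 + 7*T)
N(H, d) = -22/5 (N(H, d) = 4 + 7*(-6/5 - ⅘*0) = 4 + 7*(-6/5 + 0) = 4 + 7*(-6/5) = 4 - 42/5 = -22/5)
(0 + 1)²*(1*4) + N(-3, -2) = (0 + 1)²*(1*4) - 22/5 = 1²*4 - 22/5 = 1*4 - 22/5 = 4 - 22/5 = -⅖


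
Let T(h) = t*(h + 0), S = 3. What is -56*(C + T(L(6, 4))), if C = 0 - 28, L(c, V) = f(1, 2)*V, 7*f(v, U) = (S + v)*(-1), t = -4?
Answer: 1056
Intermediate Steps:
f(v, U) = -3/7 - v/7 (f(v, U) = ((3 + v)*(-1))/7 = (-3 - v)/7 = -3/7 - v/7)
L(c, V) = -4*V/7 (L(c, V) = (-3/7 - ⅐*1)*V = (-3/7 - ⅐)*V = -4*V/7)
T(h) = -4*h (T(h) = -4*(h + 0) = -4*h)
C = -28
-56*(C + T(L(6, 4))) = -56*(-28 - (-16)*4/7) = -56*(-28 - 4*(-16/7)) = -56*(-28 + 64/7) = -56*(-132/7) = 1056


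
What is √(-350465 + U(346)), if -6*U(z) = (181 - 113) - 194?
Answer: 2*I*√87611 ≈ 591.98*I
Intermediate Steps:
U(z) = 21 (U(z) = -((181 - 113) - 194)/6 = -(68 - 194)/6 = -⅙*(-126) = 21)
√(-350465 + U(346)) = √(-350465 + 21) = √(-350444) = 2*I*√87611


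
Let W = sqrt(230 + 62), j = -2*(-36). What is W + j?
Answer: 72 + 2*sqrt(73) ≈ 89.088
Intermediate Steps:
j = 72
W = 2*sqrt(73) (W = sqrt(292) = 2*sqrt(73) ≈ 17.088)
W + j = 2*sqrt(73) + 72 = 72 + 2*sqrt(73)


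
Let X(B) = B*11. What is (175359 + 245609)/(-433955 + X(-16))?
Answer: -420968/434131 ≈ -0.96968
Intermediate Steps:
X(B) = 11*B
(175359 + 245609)/(-433955 + X(-16)) = (175359 + 245609)/(-433955 + 11*(-16)) = 420968/(-433955 - 176) = 420968/(-434131) = 420968*(-1/434131) = -420968/434131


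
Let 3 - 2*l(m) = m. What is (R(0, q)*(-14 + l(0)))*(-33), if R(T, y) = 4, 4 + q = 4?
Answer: 1650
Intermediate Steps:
q = 0 (q = -4 + 4 = 0)
l(m) = 3/2 - m/2
(R(0, q)*(-14 + l(0)))*(-33) = (4*(-14 + (3/2 - ½*0)))*(-33) = (4*(-14 + (3/2 + 0)))*(-33) = (4*(-14 + 3/2))*(-33) = (4*(-25/2))*(-33) = -50*(-33) = 1650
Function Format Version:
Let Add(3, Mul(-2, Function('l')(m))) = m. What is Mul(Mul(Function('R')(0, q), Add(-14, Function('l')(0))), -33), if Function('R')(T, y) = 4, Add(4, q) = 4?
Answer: 1650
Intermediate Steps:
q = 0 (q = Add(-4, 4) = 0)
Function('l')(m) = Add(Rational(3, 2), Mul(Rational(-1, 2), m))
Mul(Mul(Function('R')(0, q), Add(-14, Function('l')(0))), -33) = Mul(Mul(4, Add(-14, Add(Rational(3, 2), Mul(Rational(-1, 2), 0)))), -33) = Mul(Mul(4, Add(-14, Add(Rational(3, 2), 0))), -33) = Mul(Mul(4, Add(-14, Rational(3, 2))), -33) = Mul(Mul(4, Rational(-25, 2)), -33) = Mul(-50, -33) = 1650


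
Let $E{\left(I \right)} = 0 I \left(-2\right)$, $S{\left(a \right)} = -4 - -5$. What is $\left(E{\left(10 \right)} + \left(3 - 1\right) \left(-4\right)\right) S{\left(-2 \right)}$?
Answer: $-8$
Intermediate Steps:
$S{\left(a \right)} = 1$ ($S{\left(a \right)} = -4 + 5 = 1$)
$E{\left(I \right)} = 0$ ($E{\left(I \right)} = 0 \left(-2\right) = 0$)
$\left(E{\left(10 \right)} + \left(3 - 1\right) \left(-4\right)\right) S{\left(-2 \right)} = \left(0 + \left(3 - 1\right) \left(-4\right)\right) 1 = \left(0 + 2 \left(-4\right)\right) 1 = \left(0 - 8\right) 1 = \left(-8\right) 1 = -8$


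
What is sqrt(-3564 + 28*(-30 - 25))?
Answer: 4*I*sqrt(319) ≈ 71.442*I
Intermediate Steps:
sqrt(-3564 + 28*(-30 - 25)) = sqrt(-3564 + 28*(-55)) = sqrt(-3564 - 1540) = sqrt(-5104) = 4*I*sqrt(319)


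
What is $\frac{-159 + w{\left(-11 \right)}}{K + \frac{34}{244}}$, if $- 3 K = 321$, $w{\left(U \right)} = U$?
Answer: $\frac{20740}{13037} \approx 1.5909$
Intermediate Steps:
$K = -107$ ($K = \left(- \frac{1}{3}\right) 321 = -107$)
$\frac{-159 + w{\left(-11 \right)}}{K + \frac{34}{244}} = \frac{-159 - 11}{-107 + \frac{34}{244}} = - \frac{170}{-107 + 34 \cdot \frac{1}{244}} = - \frac{170}{-107 + \frac{17}{122}} = - \frac{170}{- \frac{13037}{122}} = \left(-170\right) \left(- \frac{122}{13037}\right) = \frac{20740}{13037}$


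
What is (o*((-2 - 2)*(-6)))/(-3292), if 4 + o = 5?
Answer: -6/823 ≈ -0.0072904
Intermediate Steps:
o = 1 (o = -4 + 5 = 1)
(o*((-2 - 2)*(-6)))/(-3292) = (1*((-2 - 2)*(-6)))/(-3292) = (1*(-4*(-6)))*(-1/3292) = (1*24)*(-1/3292) = 24*(-1/3292) = -6/823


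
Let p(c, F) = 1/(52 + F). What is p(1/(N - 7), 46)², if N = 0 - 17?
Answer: 1/9604 ≈ 0.00010412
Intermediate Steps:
N = -17
p(1/(N - 7), 46)² = (1/(52 + 46))² = (1/98)² = 1/9604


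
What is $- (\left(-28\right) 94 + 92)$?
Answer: $2540$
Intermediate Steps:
$- (\left(-28\right) 94 + 92) = - (-2632 + 92) = \left(-1\right) \left(-2540\right) = 2540$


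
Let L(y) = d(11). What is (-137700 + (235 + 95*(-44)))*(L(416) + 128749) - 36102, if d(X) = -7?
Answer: -18235696692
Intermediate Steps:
L(y) = -7
(-137700 + (235 + 95*(-44)))*(L(416) + 128749) - 36102 = (-137700 + (235 + 95*(-44)))*(-7 + 128749) - 36102 = (-137700 + (235 - 4180))*128742 - 36102 = (-137700 - 3945)*128742 - 36102 = -141645*128742 - 36102 = -18235660590 - 36102 = -18235696692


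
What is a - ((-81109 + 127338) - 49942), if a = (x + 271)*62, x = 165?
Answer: 30745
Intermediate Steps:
a = 27032 (a = (165 + 271)*62 = 436*62 = 27032)
a - ((-81109 + 127338) - 49942) = 27032 - ((-81109 + 127338) - 49942) = 27032 - (46229 - 49942) = 27032 - 1*(-3713) = 27032 + 3713 = 30745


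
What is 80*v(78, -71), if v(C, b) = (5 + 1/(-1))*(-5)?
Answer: -1600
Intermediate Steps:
v(C, b) = -20 (v(C, b) = (5 - 1)*(-5) = 4*(-5) = -20)
80*v(78, -71) = 80*(-20) = -1600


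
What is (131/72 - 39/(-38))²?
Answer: 15155449/1871424 ≈ 8.0984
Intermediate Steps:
(131/72 - 39/(-38))² = (131*(1/72) - 39*(-1/38))² = (131/72 + 39/38)² = (3893/1368)² = 15155449/1871424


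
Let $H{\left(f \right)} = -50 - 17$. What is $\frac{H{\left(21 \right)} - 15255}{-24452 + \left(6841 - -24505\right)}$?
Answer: $- \frac{7661}{3447} \approx -2.2225$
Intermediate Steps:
$H{\left(f \right)} = -67$
$\frac{H{\left(21 \right)} - 15255}{-24452 + \left(6841 - -24505\right)} = \frac{-67 - 15255}{-24452 + \left(6841 - -24505\right)} = - \frac{15322}{-24452 + \left(6841 + 24505\right)} = - \frac{15322}{-24452 + 31346} = - \frac{15322}{6894} = \left(-15322\right) \frac{1}{6894} = - \frac{7661}{3447}$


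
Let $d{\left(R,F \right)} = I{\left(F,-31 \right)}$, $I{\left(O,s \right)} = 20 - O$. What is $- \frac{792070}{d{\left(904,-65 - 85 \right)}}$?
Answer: $- \frac{79207}{17} \approx -4659.2$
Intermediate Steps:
$d{\left(R,F \right)} = 20 - F$
$- \frac{792070}{d{\left(904,-65 - 85 \right)}} = - \frac{792070}{20 - \left(-65 - 85\right)} = - \frac{792070}{20 - -150} = - \frac{792070}{20 + 150} = - \frac{792070}{170} = \left(-792070\right) \frac{1}{170} = - \frac{79207}{17}$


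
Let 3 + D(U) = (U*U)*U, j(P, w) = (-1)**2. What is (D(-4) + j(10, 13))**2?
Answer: 4356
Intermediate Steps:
j(P, w) = 1
D(U) = -3 + U**3 (D(U) = -3 + (U*U)*U = -3 + U**2*U = -3 + U**3)
(D(-4) + j(10, 13))**2 = ((-3 + (-4)**3) + 1)**2 = ((-3 - 64) + 1)**2 = (-67 + 1)**2 = (-66)**2 = 4356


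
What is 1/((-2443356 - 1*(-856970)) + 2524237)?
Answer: 1/937851 ≈ 1.0663e-6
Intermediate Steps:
1/((-2443356 - 1*(-856970)) + 2524237) = 1/((-2443356 + 856970) + 2524237) = 1/(-1586386 + 2524237) = 1/937851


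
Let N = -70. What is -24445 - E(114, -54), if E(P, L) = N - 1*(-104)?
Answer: -24479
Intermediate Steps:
E(P, L) = 34 (E(P, L) = -70 - 1*(-104) = -70 + 104 = 34)
-24445 - E(114, -54) = -24445 - 1*34 = -24445 - 34 = -24479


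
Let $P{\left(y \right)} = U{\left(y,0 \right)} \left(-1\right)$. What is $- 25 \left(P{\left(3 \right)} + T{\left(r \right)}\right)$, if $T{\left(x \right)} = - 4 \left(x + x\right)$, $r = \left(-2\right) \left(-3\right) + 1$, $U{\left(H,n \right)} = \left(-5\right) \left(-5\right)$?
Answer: $2025$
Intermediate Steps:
$U{\left(H,n \right)} = 25$
$r = 7$ ($r = 6 + 1 = 7$)
$T{\left(x \right)} = - 8 x$ ($T{\left(x \right)} = - 4 \cdot 2 x = - 8 x$)
$P{\left(y \right)} = -25$ ($P{\left(y \right)} = 25 \left(-1\right) = -25$)
$- 25 \left(P{\left(3 \right)} + T{\left(r \right)}\right) = - 25 \left(-25 - 56\right) = \left(-25\right) \left(-81\right) = 2025$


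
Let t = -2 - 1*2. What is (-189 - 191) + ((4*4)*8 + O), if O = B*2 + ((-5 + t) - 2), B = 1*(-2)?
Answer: -267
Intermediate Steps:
B = -2
t = -4 (t = -2 - 2 = -4)
O = -15 (O = -2*2 + ((-5 - 4) - 2) = -4 + (-9 - 2) = -4 - 11 = -15)
(-189 - 191) + ((4*4)*8 + O) = (-189 - 191) + ((4*4)*8 - 15) = -380 + (16*8 - 15) = -380 + (128 - 15) = -380 + 113 = -267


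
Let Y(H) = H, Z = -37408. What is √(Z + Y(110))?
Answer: I*√37298 ≈ 193.13*I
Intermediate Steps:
√(Z + Y(110)) = √(-37408 + 110) = √(-37298) = I*√37298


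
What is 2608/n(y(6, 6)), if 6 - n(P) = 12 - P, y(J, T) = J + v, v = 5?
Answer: 2608/5 ≈ 521.60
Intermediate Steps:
y(J, T) = 5 + J (y(J, T) = J + 5 = 5 + J)
n(P) = -6 + P (n(P) = 6 - (12 - P) = 6 + (-12 + P) = -6 + P)
2608/n(y(6, 6)) = 2608/(-6 + (5 + 6)) = 2608/(-6 + 11) = 2608/5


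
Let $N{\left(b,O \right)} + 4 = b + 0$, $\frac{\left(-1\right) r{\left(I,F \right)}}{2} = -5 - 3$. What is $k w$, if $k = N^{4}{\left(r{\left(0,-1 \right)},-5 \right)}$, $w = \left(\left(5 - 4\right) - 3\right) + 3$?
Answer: $20736$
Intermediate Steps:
$r{\left(I,F \right)} = 16$ ($r{\left(I,F \right)} = - 2 \left(-5 - 3\right) = \left(-2\right) \left(-8\right) = 16$)
$N{\left(b,O \right)} = -4 + b$ ($N{\left(b,O \right)} = -4 + \left(b + 0\right) = -4 + b$)
$w = 1$ ($w = \left(\left(5 - 4\right) - 3\right) + 3 = \left(1 - 3\right) + 3 = -2 + 3 = 1$)
$k = 20736$ ($k = \left(-4 + 16\right)^{4} = 12^{4} = 20736$)
$k w = 20736 \cdot 1 = 20736$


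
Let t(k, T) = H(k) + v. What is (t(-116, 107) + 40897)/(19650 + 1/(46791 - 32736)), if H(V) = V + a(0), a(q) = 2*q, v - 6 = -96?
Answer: 81701715/39454393 ≈ 2.0708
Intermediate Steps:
v = -90 (v = 6 - 96 = -90)
H(V) = V (H(V) = V + 2*0 = V + 0 = V)
t(k, T) = -90 + k (t(k, T) = k - 90 = -90 + k)
(t(-116, 107) + 40897)/(19650 + 1/(46791 - 32736)) = ((-90 - 116) + 40897)/(19650 + 1/(46791 - 32736)) = (-206 + 40897)/(19650 + 1/14055) = 40691/(19650 + 1/14055) = 40691/(276180751/14055) = 40691*(14055/276180751) = 81701715/39454393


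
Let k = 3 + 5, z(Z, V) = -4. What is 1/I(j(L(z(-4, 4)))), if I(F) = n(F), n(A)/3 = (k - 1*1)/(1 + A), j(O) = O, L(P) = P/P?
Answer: 2/21 ≈ 0.095238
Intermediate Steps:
L(P) = 1
k = 8
n(A) = 21/(1 + A) (n(A) = 3*((8 - 1*1)/(1 + A)) = 3*((8 - 1)/(1 + A)) = 3*(7/(1 + A)) = 21/(1 + A))
I(F) = 21/(1 + F)
1/I(j(L(z(-4, 4)))) = 1/(21/(1 + 1)) = 1/(21/2) = 2/21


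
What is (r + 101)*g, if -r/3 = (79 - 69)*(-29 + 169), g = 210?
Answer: -860790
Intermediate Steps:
r = -4200 (r = -3*(79 - 69)*(-29 + 169) = -30*140 = -3*1400 = -4200)
(r + 101)*g = (-4200 + 101)*210 = -4099*210 = -860790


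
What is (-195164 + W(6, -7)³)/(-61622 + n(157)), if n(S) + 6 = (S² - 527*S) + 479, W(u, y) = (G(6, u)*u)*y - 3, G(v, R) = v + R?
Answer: 130519007/119239 ≈ 1094.6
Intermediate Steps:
G(v, R) = R + v
W(u, y) = -3 + u*y*(6 + u) (W(u, y) = ((u + 6)*u)*y - 3 = ((6 + u)*u)*y - 3 = (u*(6 + u))*y - 3 = u*y*(6 + u) - 3 = -3 + u*y*(6 + u))
n(S) = 473 + S² - 527*S (n(S) = -6 + ((S² - 527*S) + 479) = -6 + (479 + S² - 527*S) = 473 + S² - 527*S)
(-195164 + W(6, -7)³)/(-61622 + n(157)) = (-195164 + (-3 + 6*(-7)*(6 + 6))³)/(-61622 + (473 + 157² - 527*157)) = (-195164 + (-3 + 6*(-7)*12)³)/(-61622 + (473 + 24649 - 82739)) = (-195164 + (-3 - 504)³)/(-61622 - 57617) = (-195164 + (-507)³)/(-119239) = (-195164 - 130323843)*(-1/119239) = -130519007*(-1/119239) = 130519007/119239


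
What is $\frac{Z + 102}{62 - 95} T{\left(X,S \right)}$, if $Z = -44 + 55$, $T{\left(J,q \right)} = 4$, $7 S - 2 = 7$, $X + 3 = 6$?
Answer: $- \frac{452}{33} \approx -13.697$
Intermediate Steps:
$X = 3$ ($X = -3 + 6 = 3$)
$S = \frac{9}{7}$ ($S = \frac{2}{7} + \frac{1}{7} \cdot 7 = \frac{2}{7} + 1 = \frac{9}{7} \approx 1.2857$)
$Z = 11$
$\frac{Z + 102}{62 - 95} T{\left(X,S \right)} = \frac{11 + 102}{62 - 95} \cdot 4 = \frac{113}{-33} \cdot 4 = 113 \left(- \frac{1}{33}\right) 4 = \left(- \frac{113}{33}\right) 4 = - \frac{452}{33}$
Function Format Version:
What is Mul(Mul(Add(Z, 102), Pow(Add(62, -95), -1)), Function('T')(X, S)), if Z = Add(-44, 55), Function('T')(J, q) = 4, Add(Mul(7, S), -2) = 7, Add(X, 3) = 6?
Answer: Rational(-452, 33) ≈ -13.697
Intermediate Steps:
X = 3 (X = Add(-3, 6) = 3)
S = Rational(9, 7) (S = Add(Rational(2, 7), Mul(Rational(1, 7), 7)) = Add(Rational(2, 7), 1) = Rational(9, 7) ≈ 1.2857)
Z = 11
Mul(Mul(Add(Z, 102), Pow(Add(62, -95), -1)), Function('T')(X, S)) = Mul(Mul(Add(11, 102), Pow(Add(62, -95), -1)), 4) = Mul(Mul(113, Pow(-33, -1)), 4) = Mul(Mul(113, Rational(-1, 33)), 4) = Mul(Rational(-113, 33), 4) = Rational(-452, 33)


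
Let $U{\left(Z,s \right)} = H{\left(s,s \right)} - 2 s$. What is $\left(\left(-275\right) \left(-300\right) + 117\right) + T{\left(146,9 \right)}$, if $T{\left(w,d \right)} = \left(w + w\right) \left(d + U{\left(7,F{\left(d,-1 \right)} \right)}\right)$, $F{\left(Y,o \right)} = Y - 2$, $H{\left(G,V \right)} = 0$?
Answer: $81157$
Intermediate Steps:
$F{\left(Y,o \right)} = -2 + Y$
$U{\left(Z,s \right)} = - 2 s$ ($U{\left(Z,s \right)} = 0 - 2 s = - 2 s$)
$T{\left(w,d \right)} = 2 w \left(4 - d\right)$ ($T{\left(w,d \right)} = \left(w + w\right) \left(d - 2 \left(-2 + d\right)\right) = 2 w \left(d - \left(-4 + 2 d\right)\right) = 2 w \left(4 - d\right)$)
$\left(\left(-275\right) \left(-300\right) + 117\right) + T{\left(146,9 \right)} = \left(\left(-275\right) \left(-300\right) + 117\right) + 2 \cdot 146 \left(4 - 9\right) = \left(82500 + 117\right) + 2 \cdot 146 \left(4 - 9\right) = 82617 + 2 \cdot 146 \left(-5\right) = 82617 - 1460 = 81157$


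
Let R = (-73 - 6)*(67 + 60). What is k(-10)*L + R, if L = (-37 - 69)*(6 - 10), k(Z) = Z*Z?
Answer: 32367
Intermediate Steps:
k(Z) = Z²
R = -10033 (R = -79*127 = -10033)
L = 424 (L = -106*(-4) = 424)
k(-10)*L + R = (-10)²*424 - 10033 = 100*424 - 10033 = 42400 - 10033 = 32367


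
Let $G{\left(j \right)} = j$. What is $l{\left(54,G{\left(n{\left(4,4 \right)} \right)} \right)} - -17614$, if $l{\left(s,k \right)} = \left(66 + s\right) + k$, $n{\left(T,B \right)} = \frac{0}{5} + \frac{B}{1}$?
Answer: $17738$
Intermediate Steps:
$n{\left(T,B \right)} = B$ ($n{\left(T,B \right)} = 0 \cdot \frac{1}{5} + B 1 = 0 + B = B$)
$l{\left(s,k \right)} = 66 + k + s$
$l{\left(54,G{\left(n{\left(4,4 \right)} \right)} \right)} - -17614 = \left(66 + 4 + 54\right) - -17614 = 124 + 17614 = 17738$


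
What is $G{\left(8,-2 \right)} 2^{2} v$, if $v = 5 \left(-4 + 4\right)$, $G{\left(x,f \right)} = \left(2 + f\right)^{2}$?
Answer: $0$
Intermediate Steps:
$v = 0$ ($v = 5 \cdot 0 = 0$)
$G{\left(8,-2 \right)} 2^{2} v = \left(2 - 2\right)^{2} \cdot 2^{2} \cdot 0 = 0^{2} \cdot 4 \cdot 0 = 0 \cdot 4 \cdot 0 = 0 \cdot 0 = 0$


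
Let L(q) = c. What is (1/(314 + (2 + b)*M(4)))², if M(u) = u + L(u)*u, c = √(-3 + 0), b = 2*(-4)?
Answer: I/(4*(3480*√3 + 20593*I)) ≈ 1.1182e-5 + 3.273e-6*I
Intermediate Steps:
b = -8
c = I*√3 (c = √(-3) = I*√3 ≈ 1.732*I)
L(q) = I*√3
M(u) = u + I*u*√3 (M(u) = u + (I*√3)*u = u + I*u*√3)
(1/(314 + (2 + b)*M(4)))² = (1/(314 + (2 - 8)*(4*(1 + I*√3))))² = (1/(314 - 6*(4 + 4*I*√3)))² = (1/(314 + (-24 - 24*I*√3)))² = (1/(290 - 24*I*√3))² = (290 - 24*I*√3)⁻²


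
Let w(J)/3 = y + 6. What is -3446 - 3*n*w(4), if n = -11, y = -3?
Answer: -3149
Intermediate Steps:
w(J) = 9 (w(J) = 3*(-3 + 6) = 3*3 = 9)
-3446 - 3*n*w(4) = -3446 - 3*(-11)*9 = -3446 - (-33)*9 = -3446 - 1*(-297) = -3446 + 297 = -3149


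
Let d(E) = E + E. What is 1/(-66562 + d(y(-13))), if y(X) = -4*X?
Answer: -1/66458 ≈ -1.5047e-5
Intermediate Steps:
d(E) = 2*E
1/(-66562 + d(y(-13))) = 1/(-66562 + 2*(-4*(-13))) = 1/(-66562 + 2*52) = 1/(-66562 + 104) = 1/(-66458) = -1/66458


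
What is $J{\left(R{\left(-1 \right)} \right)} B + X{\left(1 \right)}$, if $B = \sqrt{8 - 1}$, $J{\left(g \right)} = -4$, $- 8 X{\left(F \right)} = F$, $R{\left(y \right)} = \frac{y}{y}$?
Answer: $- \frac{1}{8} - 4 \sqrt{7} \approx -10.708$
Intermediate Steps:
$R{\left(y \right)} = 1$
$X{\left(F \right)} = - \frac{F}{8}$
$B = \sqrt{7} \approx 2.6458$
$J{\left(R{\left(-1 \right)} \right)} B + X{\left(1 \right)} = - 4 \sqrt{7} - \frac{1}{8} = - \frac{1}{8} - 4 \sqrt{7}$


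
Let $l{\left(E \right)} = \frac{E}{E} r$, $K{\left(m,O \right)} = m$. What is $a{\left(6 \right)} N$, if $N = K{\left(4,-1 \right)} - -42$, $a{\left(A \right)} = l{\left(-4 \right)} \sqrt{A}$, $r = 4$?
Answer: $184 \sqrt{6} \approx 450.71$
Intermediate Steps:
$l{\left(E \right)} = 4$ ($l{\left(E \right)} = \frac{E}{E} 4 = 1 \cdot 4 = 4$)
$a{\left(A \right)} = 4 \sqrt{A}$
$N = 46$ ($N = 4 - -42 = 4 + 42 = 46$)
$a{\left(6 \right)} N = 4 \sqrt{6} \cdot 46 = 184 \sqrt{6}$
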